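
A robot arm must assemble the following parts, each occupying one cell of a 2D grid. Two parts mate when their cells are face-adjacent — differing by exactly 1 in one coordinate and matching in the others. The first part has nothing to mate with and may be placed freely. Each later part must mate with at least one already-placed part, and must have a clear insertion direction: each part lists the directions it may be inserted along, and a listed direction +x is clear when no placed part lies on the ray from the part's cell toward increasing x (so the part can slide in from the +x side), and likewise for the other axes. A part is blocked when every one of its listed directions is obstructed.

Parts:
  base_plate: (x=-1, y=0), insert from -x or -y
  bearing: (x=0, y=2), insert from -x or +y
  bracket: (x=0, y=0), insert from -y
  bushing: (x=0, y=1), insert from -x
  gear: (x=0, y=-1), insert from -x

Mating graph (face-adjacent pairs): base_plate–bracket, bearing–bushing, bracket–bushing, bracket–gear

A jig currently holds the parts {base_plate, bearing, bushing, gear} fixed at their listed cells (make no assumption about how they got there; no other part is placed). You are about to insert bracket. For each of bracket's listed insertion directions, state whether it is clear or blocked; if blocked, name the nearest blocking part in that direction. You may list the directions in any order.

-y: nearest on ray is gear@(0, -1) ⇒ blocked

-y: blocked by gear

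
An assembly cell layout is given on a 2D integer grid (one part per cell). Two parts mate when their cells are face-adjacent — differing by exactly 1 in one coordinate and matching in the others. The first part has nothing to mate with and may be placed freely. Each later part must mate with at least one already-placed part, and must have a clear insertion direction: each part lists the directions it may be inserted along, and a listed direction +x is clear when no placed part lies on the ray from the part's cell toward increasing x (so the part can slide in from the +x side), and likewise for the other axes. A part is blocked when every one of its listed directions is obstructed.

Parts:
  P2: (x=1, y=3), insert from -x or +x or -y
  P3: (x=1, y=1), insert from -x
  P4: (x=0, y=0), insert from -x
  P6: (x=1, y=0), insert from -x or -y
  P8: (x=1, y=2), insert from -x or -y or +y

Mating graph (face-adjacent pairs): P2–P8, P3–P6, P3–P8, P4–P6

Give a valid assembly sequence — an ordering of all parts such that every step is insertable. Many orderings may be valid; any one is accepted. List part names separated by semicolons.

1. P6@(1, 0) [-x clear] — {P6}
2. P4@(0, 0) [-x clear] — {P4, P6}
3. P3@(1, 1) [-x clear] — {P3, P4, P6}
4. P8@(1, 2) [-x clear] — {P3, P4, P6, P8}
5. P2@(1, 3) [-x clear] — {P2, P3, P4, P6, P8}

P6; P4; P3; P8; P2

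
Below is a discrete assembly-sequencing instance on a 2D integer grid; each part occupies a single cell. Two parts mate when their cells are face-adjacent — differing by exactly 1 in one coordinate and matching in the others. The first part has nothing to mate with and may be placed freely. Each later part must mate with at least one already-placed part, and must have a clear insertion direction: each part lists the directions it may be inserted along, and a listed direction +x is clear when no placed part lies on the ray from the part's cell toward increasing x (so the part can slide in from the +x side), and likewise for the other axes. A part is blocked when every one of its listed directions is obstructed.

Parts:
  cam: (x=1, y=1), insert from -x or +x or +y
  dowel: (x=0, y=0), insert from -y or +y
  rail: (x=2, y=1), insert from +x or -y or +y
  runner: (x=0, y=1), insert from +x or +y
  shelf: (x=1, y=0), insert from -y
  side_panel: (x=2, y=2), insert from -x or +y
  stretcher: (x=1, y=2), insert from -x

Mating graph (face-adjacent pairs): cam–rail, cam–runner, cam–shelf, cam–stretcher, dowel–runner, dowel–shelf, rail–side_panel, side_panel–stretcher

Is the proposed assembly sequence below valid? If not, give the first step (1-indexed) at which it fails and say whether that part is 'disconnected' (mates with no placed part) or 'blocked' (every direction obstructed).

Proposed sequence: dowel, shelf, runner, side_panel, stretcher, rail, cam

1. dowel@(0, 0) [-y clear] — {dowel}
2. shelf@(1, 0) [-y clear] — {dowel, shelf}
3. runner@(0, 1) [+x clear] — {dowel, runner, shelf}
4. side_panel@(2, 2) — no placed neighbour ⇒ disconnected

Invalid at step 4 (disconnected)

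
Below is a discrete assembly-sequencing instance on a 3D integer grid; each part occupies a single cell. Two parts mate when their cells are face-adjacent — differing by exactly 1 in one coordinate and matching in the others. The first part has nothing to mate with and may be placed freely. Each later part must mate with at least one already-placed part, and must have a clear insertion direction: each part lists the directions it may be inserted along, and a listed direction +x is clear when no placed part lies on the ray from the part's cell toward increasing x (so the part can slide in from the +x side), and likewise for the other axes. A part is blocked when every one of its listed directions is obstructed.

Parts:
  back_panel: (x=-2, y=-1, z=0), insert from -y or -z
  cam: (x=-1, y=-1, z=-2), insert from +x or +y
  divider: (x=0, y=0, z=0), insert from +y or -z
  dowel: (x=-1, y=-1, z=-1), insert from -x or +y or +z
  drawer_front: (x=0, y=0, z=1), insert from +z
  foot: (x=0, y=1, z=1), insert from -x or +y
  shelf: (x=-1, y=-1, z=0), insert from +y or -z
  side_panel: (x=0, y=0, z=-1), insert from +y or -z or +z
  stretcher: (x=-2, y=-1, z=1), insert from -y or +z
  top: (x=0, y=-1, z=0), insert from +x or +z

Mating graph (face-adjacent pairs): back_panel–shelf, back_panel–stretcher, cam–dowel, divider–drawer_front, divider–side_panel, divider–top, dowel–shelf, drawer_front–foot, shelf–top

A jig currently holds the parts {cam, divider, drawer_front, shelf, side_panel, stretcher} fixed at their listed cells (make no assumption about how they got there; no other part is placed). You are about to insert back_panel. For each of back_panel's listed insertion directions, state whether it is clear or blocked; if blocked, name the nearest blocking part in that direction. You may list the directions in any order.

-y: ray from back_panel(-2, -1, 0) has no placed part ⇒ clear
-z: ray from back_panel(-2, -1, 0) has no placed part ⇒ clear

-y: clear; -z: clear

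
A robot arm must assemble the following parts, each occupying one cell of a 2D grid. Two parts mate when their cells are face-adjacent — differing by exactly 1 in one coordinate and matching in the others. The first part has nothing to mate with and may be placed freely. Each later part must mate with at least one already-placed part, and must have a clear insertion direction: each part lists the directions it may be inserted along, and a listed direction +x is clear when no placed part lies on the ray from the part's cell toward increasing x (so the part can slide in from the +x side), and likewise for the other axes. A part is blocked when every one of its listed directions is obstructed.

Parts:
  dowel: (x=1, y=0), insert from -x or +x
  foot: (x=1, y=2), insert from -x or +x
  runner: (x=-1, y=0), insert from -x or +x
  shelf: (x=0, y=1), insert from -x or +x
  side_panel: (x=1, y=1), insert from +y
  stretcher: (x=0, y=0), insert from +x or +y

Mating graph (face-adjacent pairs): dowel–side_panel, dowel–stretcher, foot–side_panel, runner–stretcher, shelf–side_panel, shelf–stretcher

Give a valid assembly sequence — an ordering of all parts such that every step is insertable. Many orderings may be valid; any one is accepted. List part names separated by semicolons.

1. side_panel@(1, 1) [+y clear] — {side_panel}
2. shelf@(0, 1) [-x clear] — {shelf, side_panel}
3. stretcher@(0, 0) [+x clear] — {shelf, side_panel, stretcher}
4. runner@(-1, 0) [-x clear] — {runner, shelf, side_panel, stretcher}
5. foot@(1, 2) [-x clear] — {foot, runner, shelf, side_panel, stretcher}
6. dowel@(1, 0) [+x clear] — {dowel, foot, runner, shelf, side_panel, stretcher}

side_panel; shelf; stretcher; runner; foot; dowel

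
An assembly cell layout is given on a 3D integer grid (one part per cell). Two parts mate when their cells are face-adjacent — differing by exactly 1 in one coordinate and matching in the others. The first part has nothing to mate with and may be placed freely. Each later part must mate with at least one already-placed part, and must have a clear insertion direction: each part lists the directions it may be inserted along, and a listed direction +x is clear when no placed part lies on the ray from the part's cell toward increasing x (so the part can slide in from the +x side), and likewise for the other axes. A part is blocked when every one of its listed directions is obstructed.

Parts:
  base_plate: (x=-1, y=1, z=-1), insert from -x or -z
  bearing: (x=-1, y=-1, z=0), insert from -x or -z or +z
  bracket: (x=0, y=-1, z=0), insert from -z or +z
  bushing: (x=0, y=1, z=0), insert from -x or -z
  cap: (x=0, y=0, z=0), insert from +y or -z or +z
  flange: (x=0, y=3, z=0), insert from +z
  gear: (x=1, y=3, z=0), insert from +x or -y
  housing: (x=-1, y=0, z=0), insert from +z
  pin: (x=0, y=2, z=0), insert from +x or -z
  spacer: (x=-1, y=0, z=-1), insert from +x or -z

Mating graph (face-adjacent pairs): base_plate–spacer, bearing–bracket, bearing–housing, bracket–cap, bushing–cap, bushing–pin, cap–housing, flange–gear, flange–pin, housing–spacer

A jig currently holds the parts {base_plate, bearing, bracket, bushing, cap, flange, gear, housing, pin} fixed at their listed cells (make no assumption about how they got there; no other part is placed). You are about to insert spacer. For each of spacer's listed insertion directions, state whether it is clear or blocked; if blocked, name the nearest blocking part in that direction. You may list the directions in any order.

+x: ray from spacer(-1, 0, -1) has no placed part ⇒ clear
-z: ray from spacer(-1, 0, -1) has no placed part ⇒ clear

+x: clear; -z: clear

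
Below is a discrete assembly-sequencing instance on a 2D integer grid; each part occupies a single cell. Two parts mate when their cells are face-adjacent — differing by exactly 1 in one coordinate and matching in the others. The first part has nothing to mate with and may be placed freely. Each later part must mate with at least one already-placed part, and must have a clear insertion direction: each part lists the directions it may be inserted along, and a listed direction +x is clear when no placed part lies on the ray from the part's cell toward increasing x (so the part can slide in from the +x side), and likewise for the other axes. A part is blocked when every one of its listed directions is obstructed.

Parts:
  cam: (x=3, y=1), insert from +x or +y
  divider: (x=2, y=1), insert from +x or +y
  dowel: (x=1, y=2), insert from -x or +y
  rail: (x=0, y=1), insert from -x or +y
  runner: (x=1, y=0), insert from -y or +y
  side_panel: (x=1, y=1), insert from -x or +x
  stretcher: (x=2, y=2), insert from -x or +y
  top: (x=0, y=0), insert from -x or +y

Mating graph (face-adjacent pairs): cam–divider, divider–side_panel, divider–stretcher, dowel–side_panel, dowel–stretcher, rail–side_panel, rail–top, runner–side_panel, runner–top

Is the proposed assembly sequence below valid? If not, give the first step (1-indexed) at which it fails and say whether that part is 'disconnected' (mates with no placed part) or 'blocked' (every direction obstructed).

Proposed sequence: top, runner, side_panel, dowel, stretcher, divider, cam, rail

1. top@(0, 0) [-x clear] — {top}
2. runner@(1, 0) [-y clear] — {runner, top}
3. side_panel@(1, 1) [-x clear] — {runner, side_panel, top}
4. dowel@(1, 2) [-x clear] — {dowel, runner, side_panel, top}
5. stretcher@(2, 2) [+y clear] — {dowel, runner, side_panel, stretcher, top}
6. divider@(2, 1) [+x clear] — {divider, dowel, runner, side_panel, stretcher, top}
7. cam@(3, 1) [+x clear] — {cam, divider, dowel, runner, side_panel, stretcher, top}
8. rail@(0, 1) [-x clear] — {cam, divider, dowel, rail, runner, side_panel, stretcher, top}

Valid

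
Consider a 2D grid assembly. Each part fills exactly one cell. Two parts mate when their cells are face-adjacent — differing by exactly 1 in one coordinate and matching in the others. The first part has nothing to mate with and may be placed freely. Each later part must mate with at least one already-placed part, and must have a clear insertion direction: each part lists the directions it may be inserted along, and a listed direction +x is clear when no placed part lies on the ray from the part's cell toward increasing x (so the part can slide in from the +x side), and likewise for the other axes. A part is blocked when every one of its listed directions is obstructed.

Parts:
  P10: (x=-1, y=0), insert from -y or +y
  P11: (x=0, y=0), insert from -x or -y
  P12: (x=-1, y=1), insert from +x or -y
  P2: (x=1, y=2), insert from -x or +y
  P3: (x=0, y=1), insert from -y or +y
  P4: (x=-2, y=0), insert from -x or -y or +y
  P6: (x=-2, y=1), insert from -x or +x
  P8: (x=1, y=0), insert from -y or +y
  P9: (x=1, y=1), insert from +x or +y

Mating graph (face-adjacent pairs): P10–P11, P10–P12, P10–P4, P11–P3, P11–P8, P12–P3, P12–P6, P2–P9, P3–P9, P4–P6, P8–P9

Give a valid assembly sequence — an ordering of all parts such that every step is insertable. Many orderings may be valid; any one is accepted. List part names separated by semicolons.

P2; P9; P3; P12; P6; P4; P11; P10; P8

1. P2@(1, 2) [-x clear] — {P2}
2. P9@(1, 1) [+x clear] — {P2, P9}
3. P3@(0, 1) [-y clear] — {P2, P3, P9}
4. P12@(-1, 1) [-y clear] — {P12, P2, P3, P9}
5. P6@(-2, 1) [-x clear] — {P12, P2, P3, P6, P9}
6. P4@(-2, 0) [-x clear] — {P12, P2, P3, P4, P6, P9}
7. P11@(0, 0) [-y clear] — {P11, P12, P2, P3, P4, P6, P9}
8. P10@(-1, 0) [-y clear] — {P10, P11, P12, P2, P3, P4, P6, P9}
9. P8@(1, 0) [-y clear] — {P10, P11, P12, P2, P3, P4, P6, P8, P9}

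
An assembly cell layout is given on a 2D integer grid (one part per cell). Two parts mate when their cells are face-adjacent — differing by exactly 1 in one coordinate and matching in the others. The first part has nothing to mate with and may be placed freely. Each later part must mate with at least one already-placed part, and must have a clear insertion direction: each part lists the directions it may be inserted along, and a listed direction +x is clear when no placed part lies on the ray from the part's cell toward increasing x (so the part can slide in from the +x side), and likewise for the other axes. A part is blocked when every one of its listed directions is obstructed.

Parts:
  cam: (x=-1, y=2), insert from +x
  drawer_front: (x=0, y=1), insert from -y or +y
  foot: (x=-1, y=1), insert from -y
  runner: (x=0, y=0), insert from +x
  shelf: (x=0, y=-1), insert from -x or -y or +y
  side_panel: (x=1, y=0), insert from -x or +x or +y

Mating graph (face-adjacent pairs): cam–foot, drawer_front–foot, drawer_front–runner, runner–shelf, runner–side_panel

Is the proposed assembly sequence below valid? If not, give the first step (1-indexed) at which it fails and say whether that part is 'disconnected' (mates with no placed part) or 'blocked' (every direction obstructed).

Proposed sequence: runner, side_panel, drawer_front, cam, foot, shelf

1. runner@(0, 0) [+x clear] — {runner}
2. side_panel@(1, 0) [+x clear] — {runner, side_panel}
3. drawer_front@(0, 1) [+y clear] — {drawer_front, runner, side_panel}
4. cam@(-1, 2) — no placed neighbour ⇒ disconnected

Invalid at step 4 (disconnected)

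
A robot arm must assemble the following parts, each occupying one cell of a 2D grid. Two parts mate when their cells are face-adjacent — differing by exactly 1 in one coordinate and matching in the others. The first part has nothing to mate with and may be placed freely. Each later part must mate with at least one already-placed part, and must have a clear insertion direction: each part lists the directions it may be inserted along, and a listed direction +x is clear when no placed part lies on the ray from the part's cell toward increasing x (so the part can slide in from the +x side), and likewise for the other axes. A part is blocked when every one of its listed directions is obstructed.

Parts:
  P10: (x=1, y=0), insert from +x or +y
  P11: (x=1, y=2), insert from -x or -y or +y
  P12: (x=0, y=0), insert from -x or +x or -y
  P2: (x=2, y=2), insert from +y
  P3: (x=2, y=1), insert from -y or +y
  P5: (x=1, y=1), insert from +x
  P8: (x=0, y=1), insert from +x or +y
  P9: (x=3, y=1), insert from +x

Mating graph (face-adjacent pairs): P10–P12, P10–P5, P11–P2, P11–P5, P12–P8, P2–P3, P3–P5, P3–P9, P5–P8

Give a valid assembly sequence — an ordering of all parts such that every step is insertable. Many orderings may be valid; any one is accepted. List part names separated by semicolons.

1. P12@(0, 0) [-x clear] — {P12}
2. P8@(0, 1) [+x clear] — {P12, P8}
3. P10@(1, 0) [+x clear] — {P10, P12, P8}
4. P5@(1, 1) [+x clear] — {P10, P12, P5, P8}
5. P3@(2, 1) [-y clear] — {P10, P12, P3, P5, P8}
6. P2@(2, 2) [+y clear] — {P10, P12, P2, P3, P5, P8}
7. P11@(1, 2) [-x clear] — {P10, P11, P12, P2, P3, P5, P8}
8. P9@(3, 1) [+x clear] — {P10, P11, P12, P2, P3, P5, P8, P9}

P12; P8; P10; P5; P3; P2; P11; P9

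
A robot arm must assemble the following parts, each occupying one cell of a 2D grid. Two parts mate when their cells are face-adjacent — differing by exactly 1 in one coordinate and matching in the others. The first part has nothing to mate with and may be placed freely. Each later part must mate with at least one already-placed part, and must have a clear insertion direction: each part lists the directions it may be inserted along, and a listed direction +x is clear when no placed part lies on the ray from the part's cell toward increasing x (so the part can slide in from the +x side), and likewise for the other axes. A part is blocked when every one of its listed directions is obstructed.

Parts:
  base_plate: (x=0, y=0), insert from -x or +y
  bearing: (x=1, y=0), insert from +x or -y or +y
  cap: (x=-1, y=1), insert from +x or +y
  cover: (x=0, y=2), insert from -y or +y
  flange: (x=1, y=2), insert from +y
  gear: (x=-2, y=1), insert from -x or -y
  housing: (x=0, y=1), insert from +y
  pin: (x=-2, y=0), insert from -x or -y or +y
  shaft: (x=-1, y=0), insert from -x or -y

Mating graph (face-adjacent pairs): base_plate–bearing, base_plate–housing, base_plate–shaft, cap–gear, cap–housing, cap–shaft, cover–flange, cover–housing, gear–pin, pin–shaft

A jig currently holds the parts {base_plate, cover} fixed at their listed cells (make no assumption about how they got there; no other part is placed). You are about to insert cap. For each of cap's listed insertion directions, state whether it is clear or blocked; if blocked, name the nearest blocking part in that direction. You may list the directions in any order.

+x: clear; +y: clear

+x: ray from cap(-1, 1) has no placed part ⇒ clear
+y: ray from cap(-1, 1) has no placed part ⇒ clear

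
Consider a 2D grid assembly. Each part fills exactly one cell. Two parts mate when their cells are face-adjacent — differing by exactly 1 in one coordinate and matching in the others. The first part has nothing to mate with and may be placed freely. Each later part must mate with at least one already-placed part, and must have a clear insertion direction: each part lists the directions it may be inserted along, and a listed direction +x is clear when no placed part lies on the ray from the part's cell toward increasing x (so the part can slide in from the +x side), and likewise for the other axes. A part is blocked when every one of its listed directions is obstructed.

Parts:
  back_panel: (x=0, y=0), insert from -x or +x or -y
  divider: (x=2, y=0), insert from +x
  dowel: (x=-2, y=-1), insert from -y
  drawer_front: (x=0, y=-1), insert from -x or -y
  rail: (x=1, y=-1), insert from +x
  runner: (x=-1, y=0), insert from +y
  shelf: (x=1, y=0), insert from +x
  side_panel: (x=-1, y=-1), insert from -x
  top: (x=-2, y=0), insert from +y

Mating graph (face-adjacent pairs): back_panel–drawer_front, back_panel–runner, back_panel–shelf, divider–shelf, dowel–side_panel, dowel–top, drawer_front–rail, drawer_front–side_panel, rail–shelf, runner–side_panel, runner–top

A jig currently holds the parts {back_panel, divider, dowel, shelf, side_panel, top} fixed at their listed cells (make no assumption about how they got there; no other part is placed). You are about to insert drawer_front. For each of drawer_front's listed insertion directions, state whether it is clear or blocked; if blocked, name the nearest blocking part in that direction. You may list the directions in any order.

-x: blocked by side_panel; -y: clear

-x: nearest on ray is side_panel@(-1, -1) ⇒ blocked
-y: ray from drawer_front(0, -1) has no placed part ⇒ clear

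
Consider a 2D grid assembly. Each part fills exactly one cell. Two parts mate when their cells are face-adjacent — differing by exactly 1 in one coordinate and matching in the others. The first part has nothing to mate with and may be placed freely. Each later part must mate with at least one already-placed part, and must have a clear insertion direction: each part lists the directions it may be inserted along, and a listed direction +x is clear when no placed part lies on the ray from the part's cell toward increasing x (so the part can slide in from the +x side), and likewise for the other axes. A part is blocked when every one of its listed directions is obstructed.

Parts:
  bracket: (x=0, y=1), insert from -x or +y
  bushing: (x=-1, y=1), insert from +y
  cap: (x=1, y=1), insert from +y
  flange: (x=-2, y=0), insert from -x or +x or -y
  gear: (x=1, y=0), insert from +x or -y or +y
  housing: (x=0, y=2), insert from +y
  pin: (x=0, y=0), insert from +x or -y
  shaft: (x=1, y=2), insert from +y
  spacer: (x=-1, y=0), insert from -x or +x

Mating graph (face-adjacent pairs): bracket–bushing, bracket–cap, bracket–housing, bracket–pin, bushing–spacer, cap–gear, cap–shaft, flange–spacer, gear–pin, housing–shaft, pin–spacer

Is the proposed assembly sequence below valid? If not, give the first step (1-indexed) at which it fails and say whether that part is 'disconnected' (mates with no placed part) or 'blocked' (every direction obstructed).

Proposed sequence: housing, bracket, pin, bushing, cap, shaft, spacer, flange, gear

1. housing@(0, 2) [+y clear] — {housing}
2. bracket@(0, 1) [-x clear] — {bracket, housing}
3. pin@(0, 0) [+x clear] — {bracket, housing, pin}
4. bushing@(-1, 1) [+y clear] — {bracket, bushing, housing, pin}
5. cap@(1, 1) [+y clear] — {bracket, bushing, cap, housing, pin}
6. shaft@(1, 2) [+y clear] — {bracket, bushing, cap, housing, pin, shaft}
7. spacer@(-1, 0) [-x clear] — {bracket, bushing, cap, housing, pin, shaft, spacer}
8. flange@(-2, 0) [-x clear] — {bracket, bushing, cap, flange, housing, pin, shaft, spacer}
9. gear@(1, 0) [+x clear] — {bracket, bushing, cap, flange, gear, housing, pin, shaft, spacer}

Valid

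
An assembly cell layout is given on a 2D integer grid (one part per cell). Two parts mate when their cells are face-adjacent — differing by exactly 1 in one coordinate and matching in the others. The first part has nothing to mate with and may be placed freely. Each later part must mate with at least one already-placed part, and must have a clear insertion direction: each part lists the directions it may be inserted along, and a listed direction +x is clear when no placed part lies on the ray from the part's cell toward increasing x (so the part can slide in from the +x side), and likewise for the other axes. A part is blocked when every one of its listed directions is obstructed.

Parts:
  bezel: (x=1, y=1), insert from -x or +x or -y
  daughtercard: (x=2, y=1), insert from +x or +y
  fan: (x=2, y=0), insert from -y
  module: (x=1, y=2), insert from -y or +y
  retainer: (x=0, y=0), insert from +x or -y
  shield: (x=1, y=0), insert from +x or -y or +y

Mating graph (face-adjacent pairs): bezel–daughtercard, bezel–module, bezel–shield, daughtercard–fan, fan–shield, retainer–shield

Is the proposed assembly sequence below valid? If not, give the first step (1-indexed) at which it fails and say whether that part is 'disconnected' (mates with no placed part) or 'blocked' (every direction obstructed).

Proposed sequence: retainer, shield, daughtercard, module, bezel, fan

1. retainer@(0, 0) [+x clear] — {retainer}
2. shield@(1, 0) [+x clear] — {retainer, shield}
3. daughtercard@(2, 1) — no placed neighbour ⇒ disconnected

Invalid at step 3 (disconnected)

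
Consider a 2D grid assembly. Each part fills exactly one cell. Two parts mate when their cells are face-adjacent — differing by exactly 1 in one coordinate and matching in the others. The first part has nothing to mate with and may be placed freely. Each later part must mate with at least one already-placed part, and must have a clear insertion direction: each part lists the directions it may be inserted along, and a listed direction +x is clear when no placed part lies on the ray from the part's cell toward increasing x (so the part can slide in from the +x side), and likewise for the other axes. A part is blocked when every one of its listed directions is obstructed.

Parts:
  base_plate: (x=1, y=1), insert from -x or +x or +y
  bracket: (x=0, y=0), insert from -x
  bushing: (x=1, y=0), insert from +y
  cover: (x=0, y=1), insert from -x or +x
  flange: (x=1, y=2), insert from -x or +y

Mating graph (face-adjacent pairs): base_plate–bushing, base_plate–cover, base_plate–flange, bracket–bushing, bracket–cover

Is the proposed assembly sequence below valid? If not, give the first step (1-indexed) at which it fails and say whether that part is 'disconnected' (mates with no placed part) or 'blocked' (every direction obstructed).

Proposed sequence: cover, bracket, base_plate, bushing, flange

Invalid at step 4 (blocked)

1. cover@(0, 1) [-x clear] — {cover}
2. bracket@(0, 0) [-x clear] — {bracket, cover}
3. base_plate@(1, 1) [+x clear] — {base_plate, bracket, cover}
4. bushing@(1, 0) — +y all obstructed ⇒ blocked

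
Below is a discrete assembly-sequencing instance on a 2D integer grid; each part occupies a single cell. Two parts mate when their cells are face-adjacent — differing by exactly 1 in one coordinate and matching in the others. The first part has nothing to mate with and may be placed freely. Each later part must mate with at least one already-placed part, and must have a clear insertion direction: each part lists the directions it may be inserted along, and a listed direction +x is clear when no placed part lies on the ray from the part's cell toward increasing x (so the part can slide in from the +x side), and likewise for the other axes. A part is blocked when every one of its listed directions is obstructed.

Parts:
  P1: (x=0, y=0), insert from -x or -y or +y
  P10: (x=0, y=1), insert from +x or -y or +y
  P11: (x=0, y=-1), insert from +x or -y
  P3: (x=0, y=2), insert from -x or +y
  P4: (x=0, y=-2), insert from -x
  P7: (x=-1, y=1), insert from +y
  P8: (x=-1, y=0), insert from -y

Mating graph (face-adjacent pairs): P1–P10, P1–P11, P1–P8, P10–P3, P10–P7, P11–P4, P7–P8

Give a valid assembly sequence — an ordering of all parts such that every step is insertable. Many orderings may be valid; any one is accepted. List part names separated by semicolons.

1. P7@(-1, 1) [+y clear] — {P7}
2. P10@(0, 1) [+x clear] — {P10, P7}
3. P3@(0, 2) [-x clear] — {P10, P3, P7}
4. P8@(-1, 0) [-y clear] — {P10, P3, P7, P8}
5. P1@(0, 0) [-y clear] — {P1, P10, P3, P7, P8}
6. P11@(0, -1) [+x clear] — {P1, P10, P11, P3, P7, P8}
7. P4@(0, -2) [-x clear] — {P1, P10, P11, P3, P4, P7, P8}

P7; P10; P3; P8; P1; P11; P4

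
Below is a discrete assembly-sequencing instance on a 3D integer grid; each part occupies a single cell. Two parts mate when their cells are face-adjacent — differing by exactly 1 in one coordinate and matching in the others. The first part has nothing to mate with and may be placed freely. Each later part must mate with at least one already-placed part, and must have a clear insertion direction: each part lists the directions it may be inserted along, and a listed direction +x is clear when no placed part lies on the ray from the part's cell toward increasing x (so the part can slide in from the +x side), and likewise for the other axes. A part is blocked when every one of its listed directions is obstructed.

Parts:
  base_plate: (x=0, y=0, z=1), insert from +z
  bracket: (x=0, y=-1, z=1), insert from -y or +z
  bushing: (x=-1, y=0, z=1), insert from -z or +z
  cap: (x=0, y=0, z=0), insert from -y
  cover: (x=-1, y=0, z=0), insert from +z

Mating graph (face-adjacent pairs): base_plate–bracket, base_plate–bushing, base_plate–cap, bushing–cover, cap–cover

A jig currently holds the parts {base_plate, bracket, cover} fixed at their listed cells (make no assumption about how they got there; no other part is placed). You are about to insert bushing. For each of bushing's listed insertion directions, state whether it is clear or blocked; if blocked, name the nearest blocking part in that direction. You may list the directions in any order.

+z: clear; -z: blocked by cover

-z: nearest on ray is cover@(-1, 0, 0) ⇒ blocked
+z: ray from bushing(-1, 0, 1) has no placed part ⇒ clear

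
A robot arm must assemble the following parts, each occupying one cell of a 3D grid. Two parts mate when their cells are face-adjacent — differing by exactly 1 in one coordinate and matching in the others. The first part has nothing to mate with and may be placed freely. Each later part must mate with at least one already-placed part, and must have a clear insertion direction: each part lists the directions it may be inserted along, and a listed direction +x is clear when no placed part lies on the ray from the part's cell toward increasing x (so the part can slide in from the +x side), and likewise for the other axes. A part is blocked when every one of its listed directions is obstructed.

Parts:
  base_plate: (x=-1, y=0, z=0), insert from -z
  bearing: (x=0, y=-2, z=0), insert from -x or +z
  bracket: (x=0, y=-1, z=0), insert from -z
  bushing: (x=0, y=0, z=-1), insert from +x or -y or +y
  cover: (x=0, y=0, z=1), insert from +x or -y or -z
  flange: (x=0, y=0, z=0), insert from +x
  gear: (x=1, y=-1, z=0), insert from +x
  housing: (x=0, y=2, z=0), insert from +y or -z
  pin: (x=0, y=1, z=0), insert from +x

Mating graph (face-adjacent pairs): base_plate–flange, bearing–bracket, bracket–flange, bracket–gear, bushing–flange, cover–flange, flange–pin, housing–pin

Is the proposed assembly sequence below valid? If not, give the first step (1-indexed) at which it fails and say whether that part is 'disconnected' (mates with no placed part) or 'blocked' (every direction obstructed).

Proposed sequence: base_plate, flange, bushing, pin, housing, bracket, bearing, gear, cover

Valid

1. base_plate@(-1, 0, 0) [-z clear] — {base_plate}
2. flange@(0, 0, 0) [+x clear] — {base_plate, flange}
3. bushing@(0, 0, -1) [+x clear] — {base_plate, bushing, flange}
4. pin@(0, 1, 0) [+x clear] — {base_plate, bushing, flange, pin}
5. housing@(0, 2, 0) [+y clear] — {base_plate, bushing, flange, housing, pin}
6. bracket@(0, -1, 0) [-z clear] — {base_plate, bracket, bushing, flange, housing, pin}
7. bearing@(0, -2, 0) [-x clear] — {base_plate, bearing, bracket, bushing, flange, housing, pin}
8. gear@(1, -1, 0) [+x clear] — {base_plate, bearing, bracket, bushing, flange, gear, housing, pin}
9. cover@(0, 0, 1) [+x clear] — {base_plate, bearing, bracket, bushing, cover, flange, gear, housing, pin}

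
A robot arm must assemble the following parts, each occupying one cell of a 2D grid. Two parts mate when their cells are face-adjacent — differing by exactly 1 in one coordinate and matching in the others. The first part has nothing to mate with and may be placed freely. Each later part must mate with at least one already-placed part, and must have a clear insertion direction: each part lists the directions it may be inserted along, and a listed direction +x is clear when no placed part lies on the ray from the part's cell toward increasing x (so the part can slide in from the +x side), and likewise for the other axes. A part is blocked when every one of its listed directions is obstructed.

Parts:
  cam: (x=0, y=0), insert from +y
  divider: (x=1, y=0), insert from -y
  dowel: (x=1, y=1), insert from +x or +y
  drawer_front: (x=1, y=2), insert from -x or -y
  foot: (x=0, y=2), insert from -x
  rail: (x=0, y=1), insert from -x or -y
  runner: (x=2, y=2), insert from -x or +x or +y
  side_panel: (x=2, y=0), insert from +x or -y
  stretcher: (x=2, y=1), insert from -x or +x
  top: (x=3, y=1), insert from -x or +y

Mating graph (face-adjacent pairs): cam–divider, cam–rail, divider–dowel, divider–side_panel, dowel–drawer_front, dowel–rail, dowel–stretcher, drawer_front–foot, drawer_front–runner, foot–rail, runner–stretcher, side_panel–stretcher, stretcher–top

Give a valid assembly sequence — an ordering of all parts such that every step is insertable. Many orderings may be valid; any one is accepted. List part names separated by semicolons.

side_panel; divider; cam; dowel; drawer_front; runner; foot; rail; stretcher; top

1. side_panel@(2, 0) [+x clear] — {side_panel}
2. divider@(1, 0) [-y clear] — {divider, side_panel}
3. cam@(0, 0) [+y clear] — {cam, divider, side_panel}
4. dowel@(1, 1) [+x clear] — {cam, divider, dowel, side_panel}
5. drawer_front@(1, 2) [-x clear] — {cam, divider, dowel, drawer_front, side_panel}
6. runner@(2, 2) [+x clear] — {cam, divider, dowel, drawer_front, runner, side_panel}
7. foot@(0, 2) [-x clear] — {cam, divider, dowel, drawer_front, foot, runner, side_panel}
8. rail@(0, 1) [-x clear] — {cam, divider, dowel, drawer_front, foot, rail, runner, side_panel}
9. stretcher@(2, 1) [+x clear] — {cam, divider, dowel, drawer_front, foot, rail, runner, side_panel, stretcher}
10. top@(3, 1) [+y clear] — {cam, divider, dowel, drawer_front, foot, rail, runner, side_panel, stretcher, top}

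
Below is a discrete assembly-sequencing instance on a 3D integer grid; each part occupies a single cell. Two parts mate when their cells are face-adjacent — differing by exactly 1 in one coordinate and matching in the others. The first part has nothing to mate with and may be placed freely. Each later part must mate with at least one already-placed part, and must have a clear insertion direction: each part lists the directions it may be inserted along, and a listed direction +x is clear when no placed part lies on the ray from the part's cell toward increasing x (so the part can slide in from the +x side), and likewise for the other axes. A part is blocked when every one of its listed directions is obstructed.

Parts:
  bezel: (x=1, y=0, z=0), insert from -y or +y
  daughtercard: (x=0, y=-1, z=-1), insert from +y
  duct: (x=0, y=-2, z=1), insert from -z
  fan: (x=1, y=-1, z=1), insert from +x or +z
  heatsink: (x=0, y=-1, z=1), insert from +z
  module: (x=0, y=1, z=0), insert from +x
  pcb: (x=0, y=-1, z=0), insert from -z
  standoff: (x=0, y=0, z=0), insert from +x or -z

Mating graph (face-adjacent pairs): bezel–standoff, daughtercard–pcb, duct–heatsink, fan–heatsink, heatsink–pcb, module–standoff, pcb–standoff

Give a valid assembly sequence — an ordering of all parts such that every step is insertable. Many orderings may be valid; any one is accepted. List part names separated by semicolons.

duct; heatsink; pcb; daughtercard; fan; standoff; bezel; module

1. duct@(0, -2, 1) [-z clear] — {duct}
2. heatsink@(0, -1, 1) [+z clear] — {duct, heatsink}
3. pcb@(0, -1, 0) [-z clear] — {duct, heatsink, pcb}
4. daughtercard@(0, -1, -1) [+y clear] — {daughtercard, duct, heatsink, pcb}
5. fan@(1, -1, 1) [+x clear] — {daughtercard, duct, fan, heatsink, pcb}
6. standoff@(0, 0, 0) [+x clear] — {daughtercard, duct, fan, heatsink, pcb, standoff}
7. bezel@(1, 0, 0) [-y clear] — {bezel, daughtercard, duct, fan, heatsink, pcb, standoff}
8. module@(0, 1, 0) [+x clear] — {bezel, daughtercard, duct, fan, heatsink, module, pcb, standoff}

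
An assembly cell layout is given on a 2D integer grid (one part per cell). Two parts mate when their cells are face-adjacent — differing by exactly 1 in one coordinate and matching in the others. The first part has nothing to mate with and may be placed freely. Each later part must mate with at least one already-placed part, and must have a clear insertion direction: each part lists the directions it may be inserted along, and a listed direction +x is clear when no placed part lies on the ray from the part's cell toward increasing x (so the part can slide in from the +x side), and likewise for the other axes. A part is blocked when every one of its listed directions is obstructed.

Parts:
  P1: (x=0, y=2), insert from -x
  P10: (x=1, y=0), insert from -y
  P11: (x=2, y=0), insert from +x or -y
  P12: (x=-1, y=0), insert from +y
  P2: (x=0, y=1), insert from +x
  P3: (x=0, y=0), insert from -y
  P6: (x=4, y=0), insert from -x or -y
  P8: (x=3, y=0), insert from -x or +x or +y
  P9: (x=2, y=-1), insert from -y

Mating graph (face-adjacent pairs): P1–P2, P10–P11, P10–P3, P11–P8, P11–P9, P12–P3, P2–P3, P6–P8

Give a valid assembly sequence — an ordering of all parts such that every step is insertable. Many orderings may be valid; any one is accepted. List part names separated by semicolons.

P1; P2; P3; P12; P10; P11; P8; P9; P6

1. P1@(0, 2) [-x clear] — {P1}
2. P2@(0, 1) [+x clear] — {P1, P2}
3. P3@(0, 0) [-y clear] — {P1, P2, P3}
4. P12@(-1, 0) [+y clear] — {P1, P12, P2, P3}
5. P10@(1, 0) [-y clear] — {P1, P10, P12, P2, P3}
6. P11@(2, 0) [+x clear] — {P1, P10, P11, P12, P2, P3}
7. P8@(3, 0) [+x clear] — {P1, P10, P11, P12, P2, P3, P8}
8. P9@(2, -1) [-y clear] — {P1, P10, P11, P12, P2, P3, P8, P9}
9. P6@(4, 0) [-y clear] — {P1, P10, P11, P12, P2, P3, P6, P8, P9}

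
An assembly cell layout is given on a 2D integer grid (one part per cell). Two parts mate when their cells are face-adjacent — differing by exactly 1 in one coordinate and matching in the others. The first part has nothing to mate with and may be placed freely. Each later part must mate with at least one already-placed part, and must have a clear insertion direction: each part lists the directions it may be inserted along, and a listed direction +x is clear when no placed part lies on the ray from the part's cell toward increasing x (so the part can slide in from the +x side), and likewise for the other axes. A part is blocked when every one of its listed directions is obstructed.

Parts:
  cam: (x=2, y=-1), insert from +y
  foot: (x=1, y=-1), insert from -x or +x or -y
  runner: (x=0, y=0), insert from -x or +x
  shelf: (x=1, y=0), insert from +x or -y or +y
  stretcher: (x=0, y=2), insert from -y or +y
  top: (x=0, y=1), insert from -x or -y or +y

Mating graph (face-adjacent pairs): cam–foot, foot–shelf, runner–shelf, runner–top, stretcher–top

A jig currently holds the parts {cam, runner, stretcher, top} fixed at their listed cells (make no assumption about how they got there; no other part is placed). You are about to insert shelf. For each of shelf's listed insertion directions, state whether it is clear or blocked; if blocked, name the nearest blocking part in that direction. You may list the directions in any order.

+x: clear; +y: clear; -y: clear

+x: ray from shelf(1, 0) has no placed part ⇒ clear
-y: ray from shelf(1, 0) has no placed part ⇒ clear
+y: ray from shelf(1, 0) has no placed part ⇒ clear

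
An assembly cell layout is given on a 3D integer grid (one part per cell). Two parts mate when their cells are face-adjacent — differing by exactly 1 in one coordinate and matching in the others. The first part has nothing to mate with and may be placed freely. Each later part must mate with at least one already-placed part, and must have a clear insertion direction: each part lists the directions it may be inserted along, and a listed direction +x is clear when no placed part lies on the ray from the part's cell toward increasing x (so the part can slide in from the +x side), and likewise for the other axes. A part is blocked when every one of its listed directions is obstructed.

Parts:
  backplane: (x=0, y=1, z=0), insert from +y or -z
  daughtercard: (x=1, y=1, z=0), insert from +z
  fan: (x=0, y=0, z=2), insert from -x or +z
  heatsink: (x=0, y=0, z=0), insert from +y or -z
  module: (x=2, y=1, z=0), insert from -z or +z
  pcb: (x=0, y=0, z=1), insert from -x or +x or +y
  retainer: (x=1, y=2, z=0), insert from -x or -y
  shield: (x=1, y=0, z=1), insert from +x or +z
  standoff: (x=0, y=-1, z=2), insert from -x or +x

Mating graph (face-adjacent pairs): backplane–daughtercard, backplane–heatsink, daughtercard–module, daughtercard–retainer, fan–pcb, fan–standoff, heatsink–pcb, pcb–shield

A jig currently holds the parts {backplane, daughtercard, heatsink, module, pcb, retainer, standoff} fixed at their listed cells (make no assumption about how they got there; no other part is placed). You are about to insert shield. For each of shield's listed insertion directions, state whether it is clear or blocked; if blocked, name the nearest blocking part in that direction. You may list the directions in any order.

+x: clear; +z: clear

+x: ray from shield(1, 0, 1) has no placed part ⇒ clear
+z: ray from shield(1, 0, 1) has no placed part ⇒ clear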